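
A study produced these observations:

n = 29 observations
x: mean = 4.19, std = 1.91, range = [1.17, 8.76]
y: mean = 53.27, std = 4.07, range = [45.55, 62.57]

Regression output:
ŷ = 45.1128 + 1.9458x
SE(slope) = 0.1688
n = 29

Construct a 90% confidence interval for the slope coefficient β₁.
The 90% CI for β₁ is (1.6583, 2.2333)

Confidence interval for the slope:

The 90% CI for β₁ is: β̂₁ ± t*(α/2, n-2) × SE(β̂₁)

Step 1: Find critical t-value
- Confidence level = 0.9
- Degrees of freedom = n - 2 = 29 - 2 = 27
- t*(α/2, 27) = 1.7033

Step 2: Calculate margin of error
Margin = 1.7033 × 0.1688 = 0.2875

Step 3: Construct interval
CI = 1.9458 ± 0.2875
CI = (1.6583, 2.2333)

Interpretation: each one-unit increase in x is associated with a change in mean y of between 1.6583 and 2.2333, with 90% confidence.
Both endpoints are positive, so the data support a genuinely positive slope at this confidence level.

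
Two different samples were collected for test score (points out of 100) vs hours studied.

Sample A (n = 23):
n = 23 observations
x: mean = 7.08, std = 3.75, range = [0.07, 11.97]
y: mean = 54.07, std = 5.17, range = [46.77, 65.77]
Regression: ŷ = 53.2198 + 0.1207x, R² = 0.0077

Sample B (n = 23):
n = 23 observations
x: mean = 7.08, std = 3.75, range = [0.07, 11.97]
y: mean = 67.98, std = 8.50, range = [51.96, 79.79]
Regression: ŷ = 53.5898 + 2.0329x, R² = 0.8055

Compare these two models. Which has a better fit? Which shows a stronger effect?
Model B has the better fit (R² = 0.8055 vs 0.0077). Model B shows the stronger effect (|β₁| = 2.0329 vs 0.1207).

Model Comparison:

Goodness of fit (R²):
- Model A: R² = 0.0077 → 0.77% of variance in test score explained
- Model B: R² = 0.8055 → 80.55% of variance in test score explained
- 0.8055 > 0.0077 → Model B has the better fit

Which has the larger per-hour effect? (|β₁|)
- Model A: β₁ = 0.1207 → predicted test score rises 0.1207 points per additional hour of study time
- Model B: β₁ = 2.0329 → predicted test score rises 2.0329 points per additional hour of study time
- |0.1207| < |2.0329| → Model B shows the stronger marginal effect

Note: A better fit (higher R²) doesn't necessarily mean a more important relationship.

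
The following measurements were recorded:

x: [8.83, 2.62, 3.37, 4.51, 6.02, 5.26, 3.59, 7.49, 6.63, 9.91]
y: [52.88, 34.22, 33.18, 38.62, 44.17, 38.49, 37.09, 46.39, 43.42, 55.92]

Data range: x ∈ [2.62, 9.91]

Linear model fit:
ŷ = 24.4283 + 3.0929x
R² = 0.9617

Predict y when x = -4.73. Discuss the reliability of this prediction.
ŷ = 9.7989, but this is extrapolation (below the data range [2.62, 9.91]) and may be unreliable.

Prediction calculation:
ŷ = 24.4283 + 3.0929 × (-4.73)
ŷ = 9.7989

Reliability:
- Data range: x ∈ [2.62, 9.91]
- Prediction point: x = -4.73 is 7.35 units below the observed range → this is EXTRAPOLATION, not interpolation

Why that matters here:
- The standard error of prediction grows with (x − x̄)², and x = -4.73 is far from x̄ = 5.82
- Real relationships often flatten, saturate, or turn nonlinear at extremes

The R² = 0.9617 only validates the fit within [2.62, 9.91]; treat ŷ = 9.7989 with caution.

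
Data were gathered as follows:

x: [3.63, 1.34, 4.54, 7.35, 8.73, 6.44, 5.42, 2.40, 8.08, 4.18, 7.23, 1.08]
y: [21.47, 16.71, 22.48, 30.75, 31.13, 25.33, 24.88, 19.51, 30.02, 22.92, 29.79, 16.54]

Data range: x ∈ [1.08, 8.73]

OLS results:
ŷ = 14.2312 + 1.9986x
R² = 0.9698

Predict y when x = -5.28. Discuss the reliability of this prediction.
ŷ = 3.6786, but this is extrapolation (below the data range [1.08, 8.73]) and may be unreliable.

Prediction calculation:
ŷ = 14.2312 + 1.9986 × (-5.28)
ŷ = 3.6786

Reliability:
- Data range: x ∈ [1.08, 8.73]
- Prediction point: x = -5.28 is 6.36 units below the observed range → this is EXTRAPOLATION, not interpolation

Why that matters here:
- The linear relationship may not hold outside the observed range
- The standard error of prediction grows with (x − x̄)², and x = -5.28 is far from x̄ = 5.04
- R² describes fit only over the sampled x values; it says nothing about behaviour beyond them

A defensible statement: 'if the linear trend continued to x = -5.28, y would be about 3.6786' — the premise is untested.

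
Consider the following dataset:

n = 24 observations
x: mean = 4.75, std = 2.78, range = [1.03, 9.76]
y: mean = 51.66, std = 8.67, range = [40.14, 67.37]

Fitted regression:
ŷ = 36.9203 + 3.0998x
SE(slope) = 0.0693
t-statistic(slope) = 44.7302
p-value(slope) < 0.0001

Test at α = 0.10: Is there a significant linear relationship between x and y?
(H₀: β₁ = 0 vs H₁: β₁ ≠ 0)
Reject H₀: p-value < 0.0001 < α = 0.10. The linear relationship is significant at the 10% level.

Hypothesis test for the slope coefficient:

H₀: β₁ = 0 (no linear relationship)
H₁: β₁ ≠ 0 (linear relationship exists)

Test statistic: t = β̂₁ / SE(β̂₁) = 3.0998 / 0.0693 = 44.7302

The p-value (<0.0001) is the probability, under H₀, of a t-statistic at least as extreme as |t| = 44.7302 (two-sided, df = n − 2 = 22).

Decision rule: reject H₀ if p-value < α.
p-value < 0.0001 < α = 0.10 → reject H₀.

There is sufficient evidence at the 10% significance level to conclude that a linear relationship exists between x and y.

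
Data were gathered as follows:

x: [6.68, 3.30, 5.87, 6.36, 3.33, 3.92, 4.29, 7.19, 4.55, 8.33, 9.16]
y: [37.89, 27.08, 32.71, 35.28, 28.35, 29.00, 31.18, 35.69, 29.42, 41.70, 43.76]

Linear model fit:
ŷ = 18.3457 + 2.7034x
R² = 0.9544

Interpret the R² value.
R² = 0.9544 means 95.44% of the variation in y is explained by the linear relationship with x. This indicates a strong fit.

R² (coefficient of determination) measures the proportion of variance in y explained by the regression model.

Here R² = 0.9544:
- Explained: 95.44% of the variation in y
- Unexplained (residual): 100% − 95.44% = 4.56%
- Rule of thumb (below 0.3 weak; 0.3 to below 0.7 moderate; 0.7 and above strong) → strong

Note: R² says nothing about causation, and a high R² does not by itself mean the linear form is appropriate — check the residuals.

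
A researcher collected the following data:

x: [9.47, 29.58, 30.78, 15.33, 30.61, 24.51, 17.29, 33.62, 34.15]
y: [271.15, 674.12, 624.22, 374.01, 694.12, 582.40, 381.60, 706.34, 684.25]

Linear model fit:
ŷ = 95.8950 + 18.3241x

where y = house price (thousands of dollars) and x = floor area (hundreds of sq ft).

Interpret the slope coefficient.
On average, house price is about 18.3241 thousand dollars higher for every extra hundred sq ft of floor area.

The slope β₁ = 18.3241 gives the rate at which the fitted house price changes with floor area.

Interpretation:
- Floor area up by 1 hundred sq ft → predicted house price increases by 18.3241 thousand dollars
- The effect is assumed constant over the observed range of x (linearity)
- The sign (+) gives the direction; the magnitude 18.3241 gives the size of the effect per hundred sq ft

The intercept β₀ = 95.8950 is the predicted house price when floor area = 0; since the smallest observed x is 9.47, this is an extrapolation and mainly anchors the line.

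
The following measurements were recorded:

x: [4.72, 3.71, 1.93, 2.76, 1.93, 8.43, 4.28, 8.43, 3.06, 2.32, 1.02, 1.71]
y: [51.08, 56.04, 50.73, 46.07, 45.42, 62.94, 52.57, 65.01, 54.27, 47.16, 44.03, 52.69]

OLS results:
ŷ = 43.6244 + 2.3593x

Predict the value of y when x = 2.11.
ŷ = 48.6025

To predict y for x = 2.11, substitute into the regression equation:

ŷ = 43.6244 + 2.3593 × 2.11
ŷ = 43.6244 + 4.9781
ŷ = 48.6025

This is the fitted mean response at that x — an individual observation would come with a wider prediction interval.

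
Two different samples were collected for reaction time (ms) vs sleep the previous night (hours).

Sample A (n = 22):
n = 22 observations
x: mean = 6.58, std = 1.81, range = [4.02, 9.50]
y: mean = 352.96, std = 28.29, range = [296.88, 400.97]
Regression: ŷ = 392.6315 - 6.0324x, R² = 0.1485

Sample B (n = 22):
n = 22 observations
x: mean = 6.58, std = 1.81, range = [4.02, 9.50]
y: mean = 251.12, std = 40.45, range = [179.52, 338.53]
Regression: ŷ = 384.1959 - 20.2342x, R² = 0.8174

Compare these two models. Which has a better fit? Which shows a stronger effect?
Model B has the better fit (R² = 0.8174 vs 0.1485). Model B shows the stronger effect (|β₁| = 20.2342 vs 6.0324).

Model Comparison:

Which explains more variance? (R²)
- Model A: R² = 0.1485 → 14.85% of variance in reaction time explained
- Model B: R² = 0.8174 → 81.74% of variance in reaction time explained
- 0.8174 > 0.1485 → Model B has the better fit

Strength of effect — compare |β₁|:
- Model A: β₁ = -6.0324 → predicted reaction time falls 6.0324 ms per additional hour of sleep
- Model B: β₁ = -20.2342 → predicted reaction time falls 20.2342 ms per additional hour of sleep
- |-6.0324| < |-20.2342| → Model B shows the stronger marginal effect

Notes:
- R² measures how tightly points cluster around the line; β₁ measures how steep the line is — they answer different questions.
- A better fit (higher R²) doesn't necessarily mean a more important relationship.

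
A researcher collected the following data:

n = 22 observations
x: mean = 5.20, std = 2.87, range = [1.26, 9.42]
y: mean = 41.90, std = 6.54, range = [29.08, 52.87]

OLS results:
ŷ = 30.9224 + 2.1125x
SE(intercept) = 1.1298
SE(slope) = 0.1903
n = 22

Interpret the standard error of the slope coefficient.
SE(β̂₁) = 0.1903 is the estimated standard deviation of the slope estimate across repeated samples; relative to β̂₁ = 2.1125 that is 9.0%, a precise estimate.

SE(β̂₁) = 0.1903 says: if we drew many samples of n = 22 from the same population and refit each time, the fitted slopes would scatter with a standard deviation of roughly 0.1903 around the true β₁.

Relative precision:
- SE / |β̂₁| = 0.1903 / 2.1125 = 9.0%
- Rule of thumb (under 20%: precise; 20% to under 50%: moderately precise; 50% or more: imprecise) → precise

Rough 95% range (±2 SE): 2.1125 ± 0.3806 → (1.7319, 2.4931).

What drives SE(β̂₁): more residual scatter → larger SE.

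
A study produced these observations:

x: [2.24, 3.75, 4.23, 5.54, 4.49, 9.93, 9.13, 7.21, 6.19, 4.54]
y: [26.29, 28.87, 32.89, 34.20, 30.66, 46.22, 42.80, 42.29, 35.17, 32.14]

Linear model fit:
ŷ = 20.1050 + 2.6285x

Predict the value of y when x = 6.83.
ŷ = 38.0577

Plug x = 6.83 into the fitted line:

ŷ = 20.1050 + 2.6285 × 6.83
ŷ = 20.1050 + 17.9527
ŷ = 38.0577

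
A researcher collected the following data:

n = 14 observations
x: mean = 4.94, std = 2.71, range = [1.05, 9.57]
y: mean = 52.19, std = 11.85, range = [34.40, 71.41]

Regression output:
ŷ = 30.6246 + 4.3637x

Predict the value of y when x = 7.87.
ŷ = 64.9669

Plug x = 7.87 into the fitted line:

ŷ = 30.6246 + 4.3637 × 7.87
ŷ = 30.6246 + 34.3423
ŷ = 64.9669

This is the fitted mean response at that x — an individual observation would come with a wider prediction interval.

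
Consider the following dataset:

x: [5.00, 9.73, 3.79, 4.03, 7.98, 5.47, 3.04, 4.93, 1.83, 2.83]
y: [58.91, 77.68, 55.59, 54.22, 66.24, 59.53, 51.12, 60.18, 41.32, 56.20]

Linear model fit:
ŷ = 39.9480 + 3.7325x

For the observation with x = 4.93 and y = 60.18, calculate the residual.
Residual = 1.8308

The residual is the difference between the actual value and the predicted value:

Residual = y - ŷ

Step 1: Calculate predicted value
ŷ = 39.9480 + 3.7325 × 4.93
ŷ = 58.3492

Step 2: Calculate residual
Residual = 60.18 - 58.3492
Residual = 1.8308

Sign check: y > ŷ, so the point is above the line and the fit underestimates here.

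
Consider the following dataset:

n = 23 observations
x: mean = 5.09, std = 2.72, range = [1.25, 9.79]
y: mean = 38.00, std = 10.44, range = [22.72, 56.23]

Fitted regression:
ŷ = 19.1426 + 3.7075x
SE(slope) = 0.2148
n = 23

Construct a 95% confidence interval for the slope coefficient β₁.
The 95% CI for β₁ is (3.2608, 4.1542)

Confidence interval for the slope:

The 95% CI for β₁ is: β̂₁ ± t*(α/2, n-2) × SE(β̂₁)

Step 1: Find critical t-value
- Confidence level = 0.95
- Degrees of freedom = n - 2 = 23 - 2 = 21
- t*(α/2, 21) = 2.0796

Step 2: Calculate margin of error
Margin = 2.0796 × 0.2148 = 0.4467

Step 3: Construct interval
CI = 3.7075 ± 0.4467
CI = (3.2608, 4.1542)

Interpretation: intervals built this way capture the true β₁ in 95% of repeated samples; here the plausible range for the per-unit effect of x on y is 3.2608 to 4.1542.
Since 0 is outside the interval, a two-sided test at α = 0.05 would reject H₀: β₁ = 0.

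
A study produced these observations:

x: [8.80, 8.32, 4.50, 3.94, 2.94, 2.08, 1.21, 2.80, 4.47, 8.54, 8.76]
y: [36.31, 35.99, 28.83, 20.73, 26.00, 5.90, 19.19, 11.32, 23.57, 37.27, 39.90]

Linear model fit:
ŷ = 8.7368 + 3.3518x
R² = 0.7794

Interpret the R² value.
About 77.94% of the variability in y is accounted for by the regression on x (R² = 0.7794) — a strong linear fit.

The coefficient of determination R² is the fraction of the total variation in y that the fitted line accounts for.

Here R² = 0.7794:
- Explained: 77.94% of the variation in y
- Unexplained (residual): 100% − 77.94% = 22.06%
- Rule of thumb (below 0.3 weak; 0.3 to below 0.7 moderate; 0.7 and above strong) → strong

Calculation: R² = 1 − (SS_res / SS_tot), where SS_res is the sum of squared residuals and SS_tot the total sum of squares.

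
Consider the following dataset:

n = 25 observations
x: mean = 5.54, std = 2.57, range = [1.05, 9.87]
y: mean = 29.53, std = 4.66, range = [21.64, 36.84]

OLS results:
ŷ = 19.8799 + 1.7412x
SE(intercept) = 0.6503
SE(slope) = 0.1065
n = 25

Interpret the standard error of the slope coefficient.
SE(β̂₁) = 0.1065 is the estimated standard deviation of the slope estimate across repeated samples; relative to β̂₁ = 1.7412 that is 6.1%, a precise estimate.

SE(β̂₁) = s / √Sxx, where s is the residual standard deviation and Sxx = Σ(x − x̄)². It is the yardstick for how far β̂₁ = 1.7412 could plausibly be from the true slope.

Relative precision:
- SE / |β̂₁| = 0.1065 / 1.7412 = 6.1%
- Rule of thumb (under 20%: precise; 20% to under 50%: moderately precise; 50% or more: imprecise) → precise

Link to the t-test: t = β̂₁ / SE(β̂₁) = 1.7412 / 0.1065 = 16.3493, the statistic for H₀: β₁ = 0.

What drives SE(β̂₁): more residual scatter → larger SE; wider spread of x values → smaller SE; larger n (here n = 25) → smaller SE.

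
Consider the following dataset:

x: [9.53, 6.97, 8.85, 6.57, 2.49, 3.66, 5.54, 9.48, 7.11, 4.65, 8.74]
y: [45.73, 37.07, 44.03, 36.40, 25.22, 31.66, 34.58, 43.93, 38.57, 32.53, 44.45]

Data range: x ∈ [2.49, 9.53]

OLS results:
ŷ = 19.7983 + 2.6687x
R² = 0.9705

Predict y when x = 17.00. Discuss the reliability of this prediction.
ŷ = 65.1662, but this is extrapolation (above the data range [2.49, 9.53]) and may be unreliable.

Prediction calculation:
ŷ = 19.7983 + 2.6687 × 17.00
ŷ = 65.1662

Reliability:
- Data range: x ∈ [2.49, 9.53]
- Prediction point: x = 17.00 is 7.47 units above the observed range → this is EXTRAPOLATION, not interpolation

Why that matters here:
- Real relationships often flatten, saturate, or turn nonlinear at extremes
- There are no observations near this x to validate the fitted line there

Report the number if required, but flag clearly that it is an extrapolation.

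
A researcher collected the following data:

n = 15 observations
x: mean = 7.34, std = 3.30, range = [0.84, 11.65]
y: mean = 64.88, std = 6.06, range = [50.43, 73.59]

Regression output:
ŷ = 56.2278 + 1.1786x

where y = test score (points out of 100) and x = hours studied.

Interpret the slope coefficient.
An increase of one hour in study time is associated with a 1.1786 points increase in predicted test score.

The slope β₁ = 1.1786 gives the rate at which the fitted test score changes with study time.

Interpretation:
- Study time up by 1 hour → predicted test score increases by 1.1786 points
- The effect is assumed constant over the observed range of x (linearity)
- The sign (+) gives the direction; the magnitude 1.1786 gives the size of the effect per hour

The intercept β₀ = 56.2278 is the predicted test score when study time = 0; since the smallest observed x is 0.84, this is an extrapolation and mainly anchors the line.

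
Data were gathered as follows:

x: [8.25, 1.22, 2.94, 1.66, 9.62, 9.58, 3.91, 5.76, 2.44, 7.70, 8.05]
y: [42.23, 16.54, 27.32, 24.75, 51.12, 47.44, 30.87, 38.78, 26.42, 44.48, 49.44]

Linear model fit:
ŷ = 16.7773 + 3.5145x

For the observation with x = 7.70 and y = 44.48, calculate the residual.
Residual = 0.6410

The residual is the difference between the actual value and the predicted value:

Residual = y - ŷ

Step 1: Calculate predicted value
ŷ = 16.7773 + 3.5145 × 7.70
ŷ = 43.8390

Step 2: Calculate residual
Residual = 44.48 - 43.8390
Residual = 0.6410

Interpretation: the model underestimates the actual value by 0.6410 at this point (positive residual → observation lies above the fitted line).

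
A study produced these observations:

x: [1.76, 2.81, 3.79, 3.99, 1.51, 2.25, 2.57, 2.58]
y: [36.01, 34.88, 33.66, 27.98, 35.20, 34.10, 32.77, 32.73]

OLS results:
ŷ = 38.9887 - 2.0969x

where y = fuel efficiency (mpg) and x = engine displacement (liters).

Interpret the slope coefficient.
An increase of one liter in engine displacement is associated with a 2.0969 mpg decrease in predicted fuel efficiency.

β₁ = -2.0969 is the change in predicted fuel efficiency (mpg) per additional liter of engine displacement.

Interpretation:
- Engine displacement up by 1 liter → predicted fuel efficiency decreases by 2.0969 mpg
- The effect is assumed constant over the observed range of x (linearity)
- The sign (−) gives the direction; the magnitude 2.0969 gives the size of the effect per liter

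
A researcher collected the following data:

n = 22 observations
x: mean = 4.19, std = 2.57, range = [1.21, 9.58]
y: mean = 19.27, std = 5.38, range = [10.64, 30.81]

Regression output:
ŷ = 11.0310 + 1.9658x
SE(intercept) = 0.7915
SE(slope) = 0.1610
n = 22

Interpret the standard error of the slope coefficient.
The slope 1.9658 is pinned down to within about ±0.1610 (one SE) by these data — relative uncertainty 8.2%, i.e. precise.

What SE measures:
- The standard error quantifies the sampling variability of the coefficient estimate
- It is the estimated standard deviation of β̂₁ across hypothetical repeated samples of the same size
- Smaller SE → more precise estimate

Relative precision:
- SE / |β̂₁| = 0.1610 / 1.9658 = 8.2%
- Rule of thumb (under 20%: precise; 20% to under 50%: moderately precise; 50% or more: imprecise) → precise

Link to interval estimation: a confidence interval for β₁ is β̂₁ ± t* × 0.1610, so SE sets the half-width per unit of t*.

What drives SE(β̂₁): more residual scatter → larger SE; wider spread of x values → smaller SE; larger n (here n = 22) → smaller SE.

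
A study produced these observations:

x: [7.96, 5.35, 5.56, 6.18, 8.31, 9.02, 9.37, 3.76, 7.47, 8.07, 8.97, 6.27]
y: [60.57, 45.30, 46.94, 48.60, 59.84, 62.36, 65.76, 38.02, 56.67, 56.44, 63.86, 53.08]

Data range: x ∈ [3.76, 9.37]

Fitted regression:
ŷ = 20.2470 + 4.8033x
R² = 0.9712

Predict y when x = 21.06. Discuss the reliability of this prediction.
ŷ = 121.4045 (extrapolation — x = 21.06 lies outside [3.76, 9.37], so reliability is low).

Prediction calculation:
ŷ = 20.2470 + 4.8033 × 21.06
ŷ = 121.4045

Reliability:
- Data range: x ∈ [3.76, 9.37]
- Prediction point: x = 21.06 is 11.69 units above the observed range → this is EXTRAPOLATION, not interpolation

Why that matters here:
- R² describes fit only over the sampled x values; it says nothing about behaviour beyond them
- There are no observations near this x to validate the fitted line there

The R² = 0.9712 only validates the fit within [3.76, 9.37]; treat ŷ = 121.4045 with caution.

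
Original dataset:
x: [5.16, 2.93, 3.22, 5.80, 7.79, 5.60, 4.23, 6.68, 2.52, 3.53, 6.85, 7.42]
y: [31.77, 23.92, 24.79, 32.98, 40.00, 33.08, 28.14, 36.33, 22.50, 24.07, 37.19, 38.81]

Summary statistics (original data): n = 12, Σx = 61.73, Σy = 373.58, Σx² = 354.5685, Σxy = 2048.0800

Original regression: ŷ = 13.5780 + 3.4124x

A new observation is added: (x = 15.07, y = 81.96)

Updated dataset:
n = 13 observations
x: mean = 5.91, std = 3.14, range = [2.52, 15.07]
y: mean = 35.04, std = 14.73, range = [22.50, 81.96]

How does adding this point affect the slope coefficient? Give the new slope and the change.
The slope changes from 3.4124 to 4.6266 (change of +1.2142, or +35.6%).

The new point has HIGH LEVERAGE: x = 15.07 is far from the original mean x̄ = 61.73/12 ≈ 5.14 (original range [2.52, 7.79]).

Step 1: Update the sums with the new point (n goes from 12 to 13)
Σx  = 61.73 + 15.07 = 76.80
Σy  = 373.58 + 81.96 = 455.54
Σx² = 354.5685 + 15.07² = 354.5685 + 227.1049 = 581.6734
Σxy = 2048.0800 + 15.07×81.96 = 2048.0800 + 1235.1372 = 3283.2172

Step 2: Recompute the slope with b₁ = (nΣxy − ΣxΣy) / (nΣx² − (Σx)²)
Numerator   = 13×3283.2172 − 76.80×455.54 = 42681.8236 − 34985.4720 = 7696.3516
Denominator = 13×581.6734 − 76.80² = 7561.7542 − 5898.2400 = 1663.5142
b₁(new) = 7696.3516 / 1663.5142 = 4.6266

(Same formula on the original sums: (12×2048.0800 − 61.73×373.58) / (12×354.5685 − 61.73²) = 1515.8666 / 444.2291 = 3.4124, matching the given fit.)

Step 3: Change in slope
Δβ₁ = 4.6266 − 3.4124 = +1.2142
Relative change = +1.2142 / 3.4124 × 100% = +35.6%
→ the slope increases when the point is added.

A high-leverage point only changes the slope if it is off the original line; here y = 81.96 is above the original trend, so the slope increases.
In practice: refit with and without it and report both if conclusions differ; check such a point for data-entry or measurement error.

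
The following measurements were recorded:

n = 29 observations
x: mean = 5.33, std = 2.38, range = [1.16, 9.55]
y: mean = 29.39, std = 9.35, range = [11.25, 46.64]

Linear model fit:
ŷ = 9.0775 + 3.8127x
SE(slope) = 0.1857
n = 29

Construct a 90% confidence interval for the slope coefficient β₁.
The 90% CI for β₁ is (3.4964, 4.1290)

Confidence interval for the slope:

The 90% CI for β₁ is: β̂₁ ± t*(α/2, n-2) × SE(β̂₁)

Step 1: Find critical t-value
- Confidence level = 0.9
- Degrees of freedom = n - 2 = 29 - 2 = 27
- t*(α/2, 27) = 1.7033

Step 2: Calculate margin of error
Margin = 1.7033 × 0.1857 = 0.3163

Step 3: Construct interval
CI = 3.8127 ± 0.3163
CI = (3.4964, 4.1290)

Interpretation: We are 90% confident that the true slope β₁ lies between 3.4964 and 4.1290.
The interval does not include 0, suggesting a significant linear relationship.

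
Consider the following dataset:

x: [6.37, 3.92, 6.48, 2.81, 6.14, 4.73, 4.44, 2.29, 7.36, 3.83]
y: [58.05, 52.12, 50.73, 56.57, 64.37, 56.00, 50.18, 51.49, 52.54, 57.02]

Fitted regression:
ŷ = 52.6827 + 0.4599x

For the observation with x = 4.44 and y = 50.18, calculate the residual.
Residual = -4.5447

The residual is the difference between the actual value and the predicted value:

Residual = y - ŷ

Step 1: Calculate predicted value
ŷ = 52.6827 + 0.4599 × 4.44
ŷ = 54.7247

Step 2: Calculate residual
Residual = 50.18 - 54.7247
Residual = -4.5447

Sign check: y < ŷ, so the point is below the line and the fit overestimates here.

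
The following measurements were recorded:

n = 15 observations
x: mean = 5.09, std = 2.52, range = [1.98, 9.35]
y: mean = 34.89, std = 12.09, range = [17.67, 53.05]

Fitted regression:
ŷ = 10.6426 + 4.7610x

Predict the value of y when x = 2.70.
ŷ = 23.4973

To predict y for x = 2.70, substitute into the regression equation:

ŷ = 10.6426 + 4.7610 × 2.70
ŷ = 10.6426 + 12.8547
ŷ = 23.4973

This is the fitted mean response at that x — an individual observation would come with a wider prediction interval.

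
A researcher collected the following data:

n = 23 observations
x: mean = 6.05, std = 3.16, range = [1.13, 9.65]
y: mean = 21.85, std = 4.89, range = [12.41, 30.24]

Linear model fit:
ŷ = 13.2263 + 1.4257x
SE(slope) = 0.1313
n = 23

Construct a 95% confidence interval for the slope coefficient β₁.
The 95% CI for β₁ is (1.1526, 1.6988)

Confidence interval for the slope:

The 95% CI for β₁ is: β̂₁ ± t*(α/2, n-2) × SE(β̂₁)

Step 1: Find critical t-value
- Confidence level = 0.95
- Degrees of freedom = n - 2 = 23 - 2 = 21
- t*(α/2, 21) = 2.0796

Step 2: Calculate margin of error
Margin = 2.0796 × 0.1313 = 0.2731

Step 3: Construct interval
CI = 1.4257 ± 0.2731
CI = (1.1526, 1.6988)

Interpretation: each one-unit increase in x is associated with a change in mean y of between 1.1526 and 1.6988, with 95% confidence.
Since 0 is outside the interval, a two-sided test at α = 0.05 would reject H₀: β₁ = 0.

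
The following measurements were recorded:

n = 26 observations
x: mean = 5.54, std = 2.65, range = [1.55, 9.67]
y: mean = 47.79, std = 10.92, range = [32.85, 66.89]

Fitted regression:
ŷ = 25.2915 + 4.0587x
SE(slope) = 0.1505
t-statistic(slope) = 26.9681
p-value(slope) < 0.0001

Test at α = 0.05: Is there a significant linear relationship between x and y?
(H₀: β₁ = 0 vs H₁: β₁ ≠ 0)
Reject H₀: p-value < 0.0001 < α = 0.05. The linear relationship is significant at the 5% level.

Hypothesis test for the slope coefficient:

H₀: β₁ = 0 (no linear relationship)
H₁: β₁ ≠ 0 (linear relationship exists)

Test statistic: t = β̂₁ / SE(β̂₁) = 4.0587 / 0.1505 = 26.9681

p < 0.0001: how often a slope estimate this far from 0 (in SE units) would arise by chance if β₁ were truly 0.

Decision rule: reject H₀ if p-value < α.
p-value < 0.0001 < α = 0.05 → reject H₀.

There is sufficient evidence at the 5% significance level to conclude that a linear relationship exists between x and y.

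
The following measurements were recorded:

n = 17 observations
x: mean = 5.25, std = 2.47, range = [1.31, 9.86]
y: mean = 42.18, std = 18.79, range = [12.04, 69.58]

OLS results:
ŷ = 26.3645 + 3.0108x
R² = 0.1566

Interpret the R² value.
R² = 0.1566 means 15.66% of the variation in y is explained by the linear relationship with x. This indicates a weak fit.

The coefficient of determination R² is the fraction of the total variation in y that the fitted line accounts for.

Here R² = 0.1566:
- Explained: 15.66% of the variation in y
- Unexplained (residual): 100% − 15.66% = 84.34%
- Rule of thumb (below 0.3 weak; 0.3 to below 0.7 moderate; 0.7 and above strong) → weak

Calculation: R² = 1 − (SS_res / SS_tot), where SS_res is the sum of squared residuals and SS_tot the total sum of squares.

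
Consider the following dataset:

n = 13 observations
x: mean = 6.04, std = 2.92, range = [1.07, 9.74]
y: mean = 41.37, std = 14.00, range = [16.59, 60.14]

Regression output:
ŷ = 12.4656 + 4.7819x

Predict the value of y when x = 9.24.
ŷ = 56.6504

Plug x = 9.24 into the fitted line:

ŷ = 12.4656 + 4.7819 × 9.24
ŷ = 12.4656 + 44.1848
ŷ = 56.6504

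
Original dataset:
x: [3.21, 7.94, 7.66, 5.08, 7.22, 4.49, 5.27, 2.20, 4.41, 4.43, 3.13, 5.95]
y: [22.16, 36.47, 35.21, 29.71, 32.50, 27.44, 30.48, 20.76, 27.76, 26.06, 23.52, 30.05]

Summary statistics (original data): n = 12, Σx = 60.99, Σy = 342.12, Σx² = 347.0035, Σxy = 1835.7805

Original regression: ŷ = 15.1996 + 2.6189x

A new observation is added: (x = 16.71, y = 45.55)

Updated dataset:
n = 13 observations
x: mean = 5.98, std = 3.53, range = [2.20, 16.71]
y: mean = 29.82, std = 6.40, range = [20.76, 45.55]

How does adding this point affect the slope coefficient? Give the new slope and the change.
New slope β₁ = 1.7294 versus 2.6189 before: a change of -0.8895 (-34.0%).

The new point has HIGH LEVERAGE: x = 16.71 is far from the original mean x̄ = 60.99/12 ≈ 5.08 (original range [2.20, 7.94]).

Step 1: Update the sums with the new point (n goes from 12 to 13)
Σx  = 60.99 + 16.71 = 77.70
Σy  = 342.12 + 45.55 = 387.67
Σx² = 347.0035 + 16.71² = 347.0035 + 279.2241 = 626.2276
Σxy = 1835.7805 + 16.71×45.55 = 1835.7805 + 761.1405 = 2596.9210

Step 2: Recompute the slope with b₁ = (nΣxy − ΣxΣy) / (nΣx² − (Σx)²)
Numerator   = 13×2596.9210 − 77.70×387.67 = 33759.9730 − 30121.9590 = 3638.0140
Denominator = 13×626.2276 − 77.70² = 8140.9588 − 6037.2900 = 2103.6688
b₁(new) = 3638.0140 / 2103.6688 = 1.7294

(Same formula on the original sums: (12×1835.7805 − 60.99×342.12) / (12×347.0035 − 60.99²) = 1163.4672 / 444.2619 = 2.6189, matching the given fit.)

Step 3: Change in slope
Δβ₁ = 1.7294 − 2.6189 = -0.8895
Relative change = -0.8895 / 2.6189 × 100% = -34.0%
→ the slope decreases when the point is added.

Because the point sits below the extension of the original line at a high-leverage x, it tilts the fit down.
In practice: investigate whether it comes from the same population as the rest of the sample.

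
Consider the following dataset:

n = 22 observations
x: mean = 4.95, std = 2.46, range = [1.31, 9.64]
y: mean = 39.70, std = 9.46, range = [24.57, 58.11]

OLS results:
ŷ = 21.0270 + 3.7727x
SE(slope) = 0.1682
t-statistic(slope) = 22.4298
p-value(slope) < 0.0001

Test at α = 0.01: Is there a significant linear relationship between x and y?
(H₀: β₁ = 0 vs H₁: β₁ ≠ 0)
Since p-value < 0.0001 < α = 0.01, reject H₀ — the slope is significantly different from 0.

Hypothesis test for the slope coefficient:

H₀: β₁ = 0 (no linear relationship)
H₁: β₁ ≠ 0 (linear relationship exists)

Test statistic: t = β̂₁ / SE(β̂₁) = 3.7727 / 0.1682 = 22.4298

The p-value (<0.0001) is the probability, under H₀, of a t-statistic at least as extreme as |t| = 22.4298 (two-sided, df = n − 2 = 20).

Decision rule: reject H₀ if p-value < α.
p-value < 0.0001 < α = 0.01 → reject H₀.

There is sufficient evidence at the 1% significance level to conclude that a linear relationship exists between x and y.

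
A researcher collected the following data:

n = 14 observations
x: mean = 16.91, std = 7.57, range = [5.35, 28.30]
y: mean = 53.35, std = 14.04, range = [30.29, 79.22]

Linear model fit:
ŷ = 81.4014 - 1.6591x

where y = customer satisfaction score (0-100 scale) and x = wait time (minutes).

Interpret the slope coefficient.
On average, satisfaction score is about 1.6591 points lower for every extra minute of wait time.

The slope coefficient β₁ = -1.6591 represents the marginal effect of wait time on satisfaction score.

Interpretation:
- Wait time up by 1 minute → predicted satisfaction score decreases by 1.6591 points
- The effect is assumed constant over the observed range of x (linearity)
- The slope describes association in these data, not necessarily a causal effect

The intercept β₀ = 81.4014 is the predicted satisfaction score when wait time = 0; since the smallest observed x is 5.35, this is an extrapolation and mainly anchors the line.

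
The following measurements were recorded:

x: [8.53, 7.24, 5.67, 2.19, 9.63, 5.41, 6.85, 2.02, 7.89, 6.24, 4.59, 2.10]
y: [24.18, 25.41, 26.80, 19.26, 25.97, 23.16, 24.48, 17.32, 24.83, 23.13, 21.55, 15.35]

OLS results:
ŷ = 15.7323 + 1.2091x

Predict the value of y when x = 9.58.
ŷ = 27.3155

x = 9.58 lies inside the observed range [2.02, 9.63], so the fitted equation applies directly:

ŷ = 15.7323 + 1.2091 × 9.58
ŷ = 15.7323 + 11.5832
ŷ = 27.3155

This is the fitted mean response at that x — an individual observation would come with a wider prediction interval.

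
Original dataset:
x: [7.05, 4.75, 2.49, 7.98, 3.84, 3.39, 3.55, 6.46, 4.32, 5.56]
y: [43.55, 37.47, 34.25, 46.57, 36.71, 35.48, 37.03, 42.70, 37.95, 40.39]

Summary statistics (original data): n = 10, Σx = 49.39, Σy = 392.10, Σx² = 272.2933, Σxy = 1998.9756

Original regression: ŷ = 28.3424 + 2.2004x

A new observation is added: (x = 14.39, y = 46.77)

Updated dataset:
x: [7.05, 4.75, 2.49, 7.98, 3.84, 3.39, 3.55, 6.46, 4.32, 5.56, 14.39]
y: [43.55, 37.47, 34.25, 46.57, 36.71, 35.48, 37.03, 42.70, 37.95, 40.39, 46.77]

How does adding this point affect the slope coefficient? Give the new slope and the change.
New slope β₁ = 1.1624 versus 2.2004 before: a change of -1.0380 (-47.2%).

x = 14.39 lies well outside the original x-range [2.49, 7.98] (x̄ ≈ 4.94), so this observation has high leverage and can move the slope substantially.

Step 1: Update the sums with the new point (n goes from 10 to 11)
Σx  = 49.39 + 14.39 = 63.78
Σy  = 392.10 + 46.77 = 438.87
Σx² = 272.2933 + 14.39² = 272.2933 + 207.0721 = 479.3654
Σxy = 1998.9756 + 14.39×46.77 = 1998.9756 + 673.0203 = 2671.9959

Step 2: Recompute the slope with b₁ = (nΣxy − ΣxΣy) / (nΣx² − (Σx)²)
Numerator   = 11×2671.9959 − 63.78×438.87 = 29391.9549 − 27991.1286 = 1400.8263
Denominator = 11×479.3654 − 63.78² = 5273.0194 − 4067.8884 = 1205.1310
b₁(new) = 1400.8263 / 1205.1310 = 1.1624

(Same formula on the original sums: (10×1998.9756 − 49.39×392.10) / (10×272.2933 − 49.39²) = 623.9370 / 283.5609 = 2.2004, matching the given fit.)

Step 3: Change in slope
Δβ₁ = 1.1624 − 2.2004 = -1.0380
Relative change = -1.0380 / 2.2004 × 100% = -47.2%
→ the slope decreases when the point is added.

Because the point sits below the extension of the original line at a high-leverage x, it tilts the fit down.
In practice: examine leverage (hᵢ) and Cook's distance rather than deleting it automatically.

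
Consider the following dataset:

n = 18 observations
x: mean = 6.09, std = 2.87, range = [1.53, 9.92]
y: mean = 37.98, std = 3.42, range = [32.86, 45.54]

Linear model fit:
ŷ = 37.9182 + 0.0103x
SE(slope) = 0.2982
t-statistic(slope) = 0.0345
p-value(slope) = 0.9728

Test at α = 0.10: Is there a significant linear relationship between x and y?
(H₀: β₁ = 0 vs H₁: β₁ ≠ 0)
Since p-value = 0.9728 ≥ α = 0.10, fail to reject H₀ — the slope is not significantly different from 0.

Hypothesis test for the slope coefficient:

H₀: β₁ = 0 (no linear relationship)
H₁: β₁ ≠ 0 (linear relationship exists)

Test statistic: t = β̂₁ / SE(β̂₁) = 0.0103 / 0.2982 = 0.0345

The p-value (0.9728) is the probability, under H₀, of a t-statistic at least as extreme as |t| = 0.0345 (two-sided, df = n − 2 = 16).

Decision rule: reject H₀ if p-value < α.
p-value = 0.9728 ≥ α = 0.10 → fail to reject H₀.

Conclusion: the linear association between x and y is not significant at the 10% level.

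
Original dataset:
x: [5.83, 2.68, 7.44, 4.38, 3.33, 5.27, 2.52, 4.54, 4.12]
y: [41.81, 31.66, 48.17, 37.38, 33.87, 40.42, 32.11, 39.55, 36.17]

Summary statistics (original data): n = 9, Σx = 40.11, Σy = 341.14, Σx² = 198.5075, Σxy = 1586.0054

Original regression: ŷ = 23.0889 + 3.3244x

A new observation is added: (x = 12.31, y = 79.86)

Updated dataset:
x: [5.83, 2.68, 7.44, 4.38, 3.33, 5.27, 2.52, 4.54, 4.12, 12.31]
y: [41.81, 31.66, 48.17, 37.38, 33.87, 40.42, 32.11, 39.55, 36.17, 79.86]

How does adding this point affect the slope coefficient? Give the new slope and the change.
Adding the point moves β₁ from 3.3244 to 4.8128, i.e. it increases by 1.4884 (+44.8%).

x = 12.31 lies well outside the original x-range [2.52, 7.44] (x̄ ≈ 4.46), so this observation has high leverage and can move the slope substantially.

Step 1: Update the sums with the new point (n goes from 9 to 10)
Σx  = 40.11 + 12.31 = 52.42
Σy  = 341.14 + 79.86 = 421.00
Σx² = 198.5075 + 12.31² = 198.5075 + 151.5361 = 350.0436
Σxy = 1586.0054 + 12.31×79.86 = 1586.0054 + 983.0766 = 2569.0820

Step 2: Recompute the slope with b₁ = (nΣxy − ΣxΣy) / (nΣx² − (Σx)²)
Numerator   = 10×2569.0820 − 52.42×421.00 = 25690.8200 − 22068.8200 = 3622.0000
Denominator = 10×350.0436 − 52.42² = 3500.4360 − 2747.8564 = 752.5796
b₁(new) = 3622.0000 / 752.5796 = 4.8128

(Same formula on the original sums: (9×1586.0054 − 40.11×341.14) / (9×198.5075 − 40.11²) = 590.9232 / 177.7554 = 3.3244, matching the given fit.)

Step 3: Change in slope
Δβ₁ = 4.8128 − 3.3244 = +1.4884
Relative change = +1.4884 / 3.3244 × 100% = +44.8%
→ the slope increases when the point is added.

Because the point sits above the extension of the original line at a high-leverage x, it tilts the fit up.
In practice: refit with and without it and report both if conclusions differ.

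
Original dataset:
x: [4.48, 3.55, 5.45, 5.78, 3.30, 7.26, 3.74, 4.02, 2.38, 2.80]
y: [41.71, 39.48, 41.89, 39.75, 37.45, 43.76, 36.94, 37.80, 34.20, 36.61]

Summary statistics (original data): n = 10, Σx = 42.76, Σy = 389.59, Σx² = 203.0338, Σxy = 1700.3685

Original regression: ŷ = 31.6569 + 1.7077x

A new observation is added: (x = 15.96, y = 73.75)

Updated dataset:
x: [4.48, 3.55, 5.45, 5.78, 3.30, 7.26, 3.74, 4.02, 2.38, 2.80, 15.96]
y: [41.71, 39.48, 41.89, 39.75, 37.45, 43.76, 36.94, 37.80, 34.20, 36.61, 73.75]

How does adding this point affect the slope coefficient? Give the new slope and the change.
The slope changes from 1.7077 to 2.7999 (change of +1.0922, or +64.0%).

The new point has HIGH LEVERAGE: x = 15.96 is far from the original mean x̄ = 42.76/10 ≈ 4.28 (original range [2.38, 7.26]).

Step 1: Update the sums with the new point (n goes from 10 to 11)
Σx  = 42.76 + 15.96 = 58.72
Σy  = 389.59 + 73.75 = 463.34
Σx² = 203.0338 + 15.96² = 203.0338 + 254.7216 = 457.7554
Σxy = 1700.3685 + 15.96×73.75 = 1700.3685 + 1177.0500 = 2877.4185

Step 2: Recompute the slope with b₁ = (nΣxy − ΣxΣy) / (nΣx² − (Σx)²)
Numerator   = 11×2877.4185 − 58.72×463.34 = 31651.6035 − 27207.3248 = 4444.2787
Denominator = 11×457.7554 − 58.72² = 5035.3094 − 3448.0384 = 1587.2710
b₁(new) = 4444.2787 / 1587.2710 = 2.7999

(Same formula on the original sums: (10×1700.3685 − 42.76×389.59) / (10×203.0338 − 42.76²) = 344.8166 / 201.9204 = 1.7077, matching the given fit.)

Step 3: Change in slope
Δβ₁ = 2.7999 − 1.7077 = +1.0922
Relative change = +1.0922 / 1.7077 × 100% = +64.0%
→ the slope increases when the point is added.

A high-leverage point only changes the slope if it is off the original line; here y = 73.75 is above the original trend, so the slope increases.
In practice: investigate whether it comes from the same population as the rest of the sample; check such a point for data-entry or measurement error.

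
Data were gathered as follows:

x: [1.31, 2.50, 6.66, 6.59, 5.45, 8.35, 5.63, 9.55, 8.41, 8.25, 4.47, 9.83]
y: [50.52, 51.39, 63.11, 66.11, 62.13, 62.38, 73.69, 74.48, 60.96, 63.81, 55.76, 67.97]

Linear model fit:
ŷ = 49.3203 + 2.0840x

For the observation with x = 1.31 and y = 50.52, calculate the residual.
Residual = -1.5303

The residual is the difference between the actual value and the predicted value:

Residual = y - ŷ

Step 1: Calculate predicted value
ŷ = 49.3203 + 2.0840 × 1.31
ŷ = 52.0503

Step 2: Calculate residual
Residual = 50.52 - 52.0503
Residual = -1.5303

The residual is negative, so the observed y = 50.52 sits below the regression line (the line overestimates it by 1.5303).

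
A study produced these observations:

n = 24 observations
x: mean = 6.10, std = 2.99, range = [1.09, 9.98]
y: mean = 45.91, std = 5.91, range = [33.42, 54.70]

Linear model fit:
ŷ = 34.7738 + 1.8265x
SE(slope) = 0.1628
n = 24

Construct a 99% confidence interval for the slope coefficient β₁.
The 99% CI for β₁ is (1.3676, 2.2854)

Confidence interval for the slope:

The 99% CI for β₁ is: β̂₁ ± t*(α/2, n-2) × SE(β̂₁)

Step 1: Find critical t-value
- Confidence level = 0.99
- Degrees of freedom = n - 2 = 24 - 2 = 22
- t*(α/2, 22) = 2.8188

Step 2: Calculate margin of error
Margin = 2.8188 × 0.1628 = 0.4589

Step 3: Construct interval
CI = 1.8265 ± 0.4589
CI = (1.3676, 2.2854)

Interpretation: intervals built this way capture the true β₁ in 99% of repeated samples; here the plausible range for the per-unit effect of x on y is 1.3676 to 2.2854.
Both endpoints are positive, so the data support a genuinely positive slope at this confidence level.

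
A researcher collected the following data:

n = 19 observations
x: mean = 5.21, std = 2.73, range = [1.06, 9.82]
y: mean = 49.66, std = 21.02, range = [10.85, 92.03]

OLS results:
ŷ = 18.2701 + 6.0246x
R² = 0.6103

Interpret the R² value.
About 61.03% of the variability in y is accounted for by the regression on x (R² = 0.6103) — a moderate linear fit.

R² = 1 − SS_res/SS_tot compares the residual scatter to the total scatter of y about its mean.

Here R² = 0.6103:
- Explained: 61.03% of the variation in y
- Unexplained (residual): 100% − 61.03% = 38.97%
- Rule of thumb (below 0.3 weak; 0.3 to below 0.7 moderate; 0.7 and above strong) → moderate

Note: R² never decreases when predictors are added, so it should not be used alone to compare models of different size.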